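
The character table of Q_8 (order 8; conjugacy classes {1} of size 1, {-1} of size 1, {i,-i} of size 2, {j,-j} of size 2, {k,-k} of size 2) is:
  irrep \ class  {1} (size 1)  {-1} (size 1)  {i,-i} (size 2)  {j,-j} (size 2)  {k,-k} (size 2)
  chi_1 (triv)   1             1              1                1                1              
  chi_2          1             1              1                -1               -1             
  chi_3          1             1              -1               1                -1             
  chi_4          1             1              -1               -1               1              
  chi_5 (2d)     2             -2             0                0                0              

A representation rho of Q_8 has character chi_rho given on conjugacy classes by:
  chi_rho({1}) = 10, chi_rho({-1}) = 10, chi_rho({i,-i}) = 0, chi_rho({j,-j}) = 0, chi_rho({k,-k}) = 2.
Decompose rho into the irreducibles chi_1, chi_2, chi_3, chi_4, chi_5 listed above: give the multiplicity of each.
Multiplicities: chi_1: 3, chi_2: 2, chi_3: 2, chi_4: 3, chi_5: 0.

Proof sketch: Use <chi_rho, chi> = (1/|G|) sum_C |C| * chi_rho(C) * conj(chi(C)) with |G| = 8 for each irreducible chi in the table:
  <chi_rho, chi_1> = (1/8)[1*(10)*conj(1) + 1*(10)*conj(1) + 2*(0)*conj(1) + 2*(0)*conj(1) + 2*(2)*conj(1)]
      = (1/8)[(10) + (10) + (0) + (0) + (4)] = 24/8 = 3
  <chi_rho, chi_2> = (1/8)[1*(10)*conj(1) + 1*(10)*conj(1) + 2*(0)*conj(1) + 2*(0)*conj(-1) + 2*(2)*conj(-1)]
      = (1/8)[(10) + (10) + (0) + (0) + (-4)] = 16/8 = 2
  <chi_rho, chi_3> = (1/8)[1*(10)*conj(1) + 1*(10)*conj(1) + 2*(0)*conj(-1) + 2*(0)*conj(1) + 2*(2)*conj(-1)]
      = (1/8)[(10) + (10) + (0) + (0) + (-4)] = 16/8 = 2
  <chi_rho, chi_4> = (1/8)[1*(10)*conj(1) + 1*(10)*conj(1) + 2*(0)*conj(-1) + 2*(0)*conj(-1) + 2*(2)*conj(1)]
      = (1/8)[(10) + (10) + (0) + (0) + (4)] = 24/8 = 3
  <chi_rho, chi_5> = (1/8)[1*(10)*conj(2) + 1*(10)*conj(-2) + 2*(0)*conj(0) + 2*(0)*conj(0) + 2*(2)*conj(0)]
      = (1/8)[(20) + (-20) + (0) + (0) + (0)] = 0/8 = 0
Dimension check: dim(rho) = sum (mult * dim) = 3*1 + 2*1 + 2*1 + 3*1 + 0*2 = 10 = chi_rho(e) = 10.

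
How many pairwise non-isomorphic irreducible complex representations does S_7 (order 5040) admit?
15

The number of irreducible complex representations of a finite group equals its number of conjugacy classes. Conjugacy classes in S_7 correspond to cycle types, i.e. partitions of 7; there are p(7) = 15 of them, so S_7 (order 5040) has exactly 15 irreducible complex representations.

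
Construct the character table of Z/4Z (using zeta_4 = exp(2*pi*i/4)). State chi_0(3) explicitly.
Character table of Z/4Z (irreps indexed chi_0,...,chi_3 with chi_k(m) = zeta_4^(k*m), zeta_4 = exp(2*pi*i/4)):
  irrep \ class  {0} (size 1)  {1} (size 1)  {2} (size 1)  {3} (size 1)
  chi_0          1             1             1             1           
  chi_1          1             I             -1            -I          
  chi_2          1             -1            1             -1          
  chi_3          1             -I            -1            I           

Spot check: chi_0(3) = zeta_4^(0*3) = zeta_4^0 = 1.

Argument: Z/4Z is abelian, so all 4 irreducible complex representations are 1-dimensional. They are given by chi_k(m) = zeta_4^(k*m) for k = 0,...,3. Row orthogonality: sum_m chi_k(m) conj(chi_l(m)) = 4 * [k = l].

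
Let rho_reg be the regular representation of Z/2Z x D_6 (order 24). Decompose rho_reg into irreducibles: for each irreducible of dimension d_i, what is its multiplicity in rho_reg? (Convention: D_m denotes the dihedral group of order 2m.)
Each irreducible V_i of dimension d_i appears with multiplicity d_i, i.e. rho_reg = (direct sum over all irreducibles V_i) d_i V_i. The irreducible dimensions for Z/2Z x D_6 are 1, 1, 1, 1, 1, 1, 1, 1, 2, 2, 2, 2: 8 irreducibles of dimension 1, each with multiplicity 1; 4 irreducibles of dimension 2, each with multiplicity 2. Total dimension 8*1*1 + 4*2*2 = 24 = |G|.

Proof sketch: General theorem: in the regular representation of a finite group G, each irreducible appears with multiplicity equal to its dimension. Check: dim(rho_reg) = sum d_i^2 = 1 + 1 + 1 + 1 + 1 + 1 + 1 + 1 + 4 + 4 + 4 + 4 = 24 = |G|.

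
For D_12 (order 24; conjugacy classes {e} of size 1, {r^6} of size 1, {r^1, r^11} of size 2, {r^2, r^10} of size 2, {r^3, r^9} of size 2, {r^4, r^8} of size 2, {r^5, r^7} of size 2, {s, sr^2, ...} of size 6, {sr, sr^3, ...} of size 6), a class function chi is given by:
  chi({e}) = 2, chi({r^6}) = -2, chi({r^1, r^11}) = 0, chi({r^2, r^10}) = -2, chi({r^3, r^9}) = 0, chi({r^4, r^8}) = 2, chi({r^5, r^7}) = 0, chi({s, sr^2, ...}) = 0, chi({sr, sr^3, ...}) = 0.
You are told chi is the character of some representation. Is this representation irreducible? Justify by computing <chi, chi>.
Irreducible: <chi, chi> = 1.

Justification: <chi, chi> = (1/|G|) sum_C |C| * |chi(C)|^2 = (1/24)[1*|2|^2 + 1*|-2|^2 + 2*|0|^2 + 2*|-2|^2 + 2*|0|^2 + 2*|2|^2 + 2*|0|^2 + 6*|0|^2 + 6*|0|^2]
  = (1/24)[(4) + (4) + (0) + (8) + (0) + (8) + (0) + (0) + (0)] = 24/24 = 1.
A character is irreducible iff <chi, chi> = 1, so this representation is irreducible.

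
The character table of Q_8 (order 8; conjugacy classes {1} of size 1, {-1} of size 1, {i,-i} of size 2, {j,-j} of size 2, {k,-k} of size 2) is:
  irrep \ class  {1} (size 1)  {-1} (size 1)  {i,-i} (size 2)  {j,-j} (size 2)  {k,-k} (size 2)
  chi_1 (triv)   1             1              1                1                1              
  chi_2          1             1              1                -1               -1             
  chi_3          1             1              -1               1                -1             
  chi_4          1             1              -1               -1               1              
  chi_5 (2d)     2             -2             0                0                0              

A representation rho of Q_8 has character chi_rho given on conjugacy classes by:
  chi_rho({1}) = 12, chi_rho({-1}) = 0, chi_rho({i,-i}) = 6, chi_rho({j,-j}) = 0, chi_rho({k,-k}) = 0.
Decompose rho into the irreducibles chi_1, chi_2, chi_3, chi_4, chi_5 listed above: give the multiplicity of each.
Multiplicities: chi_1: 3, chi_2: 3, chi_3: 0, chi_4: 0, chi_5: 3.

Proof sketch: Use <chi_rho, chi> = (1/|G|) sum_C |C| * chi_rho(C) * conj(chi(C)) with |G| = 8 for each irreducible chi in the table:
  <chi_rho, chi_1> = (1/8)[1*(12)*conj(1) + 1*(0)*conj(1) + 2*(6)*conj(1) + 2*(0)*conj(1) + 2*(0)*conj(1)]
      = (1/8)[(12) + (0) + (12) + (0) + (0)] = 24/8 = 3
  <chi_rho, chi_2> = (1/8)[1*(12)*conj(1) + 1*(0)*conj(1) + 2*(6)*conj(1) + 2*(0)*conj(-1) + 2*(0)*conj(-1)]
      = (1/8)[(12) + (0) + (12) + (0) + (0)] = 24/8 = 3
  <chi_rho, chi_3> = (1/8)[1*(12)*conj(1) + 1*(0)*conj(1) + 2*(6)*conj(-1) + 2*(0)*conj(1) + 2*(0)*conj(-1)]
      = (1/8)[(12) + (0) + (-12) + (0) + (0)] = 0/8 = 0
  <chi_rho, chi_4> = (1/8)[1*(12)*conj(1) + 1*(0)*conj(1) + 2*(6)*conj(-1) + 2*(0)*conj(-1) + 2*(0)*conj(1)]
      = (1/8)[(12) + (0) + (-12) + (0) + (0)] = 0/8 = 0
  <chi_rho, chi_5> = (1/8)[1*(12)*conj(2) + 1*(0)*conj(-2) + 2*(6)*conj(0) + 2*(0)*conj(0) + 2*(0)*conj(0)]
      = (1/8)[(24) + (0) + (0) + (0) + (0)] = 24/8 = 3
Dimension check: dim(rho) = sum (mult * dim) = 3*1 + 3*1 + 0*1 + 0*1 + 3*2 = 12 = chi_rho(e) = 12.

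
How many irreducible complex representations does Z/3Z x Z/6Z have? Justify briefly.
18

Proof sketch: The number of irreducible complex representations of a finite group equals its number of conjugacy classes. Z/3Z x Z/6Z is abelian of order 18, so every element is its own conjugacy class: 18 classes, so Z/3Z x Z/6Z (order 18) has exactly 18 irreducible complex representations.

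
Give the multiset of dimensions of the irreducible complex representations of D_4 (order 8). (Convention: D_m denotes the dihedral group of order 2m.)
Dimensions: 1, 1, 1, 1, 2

Proof sketch: There are 5 irreducibles (= number of conjugacy classes). Their dimensions d_i satisfy sum d_i^2 = |G| = 8: 1 + 1 + 1 + 1 + 4 = 8.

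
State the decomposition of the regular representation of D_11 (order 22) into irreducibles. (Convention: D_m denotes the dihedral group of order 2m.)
Each irreducible V_i of dimension d_i appears with multiplicity d_i, i.e. rho_reg = (direct sum over all irreducibles V_i) d_i V_i. The irreducible dimensions for D_11 are 1, 1, 2, 2, 2, 2, 2: 2 irreducibles of dimension 1, each with multiplicity 1; 5 irreducibles of dimension 2, each with multiplicity 2. Total dimension 2*1*1 + 5*2*2 = 22 = |G|.

Details: General theorem: in the regular representation of a finite group G, each irreducible appears with multiplicity equal to its dimension. Check: dim(rho_reg) = sum d_i^2 = 1 + 1 + 4 + 4 + 4 + 4 + 4 = 22 = |G|.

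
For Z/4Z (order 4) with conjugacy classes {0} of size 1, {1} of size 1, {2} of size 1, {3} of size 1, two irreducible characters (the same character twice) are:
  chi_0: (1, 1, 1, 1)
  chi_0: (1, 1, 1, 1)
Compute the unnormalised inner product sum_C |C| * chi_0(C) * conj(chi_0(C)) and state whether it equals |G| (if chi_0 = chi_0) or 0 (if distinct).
Sum = 4 = |G| = 4; so <chi_0, chi_0> = 1 (norm-1 confirms irreducibility).

Compute term by term over conjugacy classes (|C| * chi_0(C) * conj(chi_0(C))):
  1*(1)*conj(1) + 1*(1)*conj(1) + 1*(1)*conj(1) + 1*(1)*conj(1)
  = (1) + (1) + (1) + (1)
  = 4.
(Exp terms are combined using exp(i*s)*conj(exp(i*t)) = exp(i*(s-t)), and sums of them are collapsed using the identity that for every m > 1 the m distinct m-th roots of unity sum to 0, e.g. 1 + exp(2*I*pi/3) + exp(-2*I*pi/3) = 0.)
Dividing by |G| = 4 gives 4/4 = 1, matching the row-orthogonality relation <chi_0, chi_0> = [chi_0 = chi_0].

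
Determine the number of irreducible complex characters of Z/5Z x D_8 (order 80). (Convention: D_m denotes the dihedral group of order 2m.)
35

Working: The number of irreducible complex representations of a finite group equals its number of conjugacy classes. For a direct product, #classes(G x H) = #classes(G) * #classes(H). Z/5Z has 5 classes (abelian), D_8 has 7 classes, so 5 * 7 = 35, so Z/5Z x D_8 (order 80) has exactly 35 irreducible complex representations.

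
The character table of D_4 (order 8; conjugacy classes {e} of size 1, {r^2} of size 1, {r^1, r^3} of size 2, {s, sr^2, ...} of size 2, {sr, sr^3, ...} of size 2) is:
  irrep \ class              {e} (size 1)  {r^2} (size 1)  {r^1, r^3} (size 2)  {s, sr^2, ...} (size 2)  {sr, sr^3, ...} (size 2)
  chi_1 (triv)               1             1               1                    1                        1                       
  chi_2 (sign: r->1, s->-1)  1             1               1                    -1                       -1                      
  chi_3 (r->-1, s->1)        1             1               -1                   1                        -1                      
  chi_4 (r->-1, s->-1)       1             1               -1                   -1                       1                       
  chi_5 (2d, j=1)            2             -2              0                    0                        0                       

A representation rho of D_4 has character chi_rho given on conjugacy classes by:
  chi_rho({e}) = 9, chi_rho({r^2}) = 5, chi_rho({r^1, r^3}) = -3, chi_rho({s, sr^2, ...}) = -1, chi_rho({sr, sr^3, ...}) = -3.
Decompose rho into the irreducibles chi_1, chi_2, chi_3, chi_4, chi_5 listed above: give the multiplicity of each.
Multiplicities: chi_1: 0, chi_2: 2, chi_3: 3, chi_4: 2, chi_5: 1.

Use <chi_rho, chi> = (1/|G|) sum_C |C| * chi_rho(C) * conj(chi(C)) with |G| = 8 for each irreducible chi in the table:
  <chi_rho, chi_1> = (1/8)[1*(9)*conj(1) + 1*(5)*conj(1) + 2*(-3)*conj(1) + 2*(-1)*conj(1) + 2*(-3)*conj(1)]
      = (1/8)[(9) + (5) + (-6) + (-2) + (-6)] = 0/8 = 0
  <chi_rho, chi_2> = (1/8)[1*(9)*conj(1) + 1*(5)*conj(1) + 2*(-3)*conj(1) + 2*(-1)*conj(-1) + 2*(-3)*conj(-1)]
      = (1/8)[(9) + (5) + (-6) + (2) + (6)] = 16/8 = 2
  <chi_rho, chi_3> = (1/8)[1*(9)*conj(1) + 1*(5)*conj(1) + 2*(-3)*conj(-1) + 2*(-1)*conj(1) + 2*(-3)*conj(-1)]
      = (1/8)[(9) + (5) + (6) + (-2) + (6)] = 24/8 = 3
  <chi_rho, chi_4> = (1/8)[1*(9)*conj(1) + 1*(5)*conj(1) + 2*(-3)*conj(-1) + 2*(-1)*conj(-1) + 2*(-3)*conj(1)]
      = (1/8)[(9) + (5) + (6) + (2) + (-6)] = 16/8 = 2
  <chi_rho, chi_5> = (1/8)[1*(9)*conj(2) + 1*(5)*conj(-2) + 2*(-3)*conj(0) + 2*(-1)*conj(0) + 2*(-3)*conj(0)]
      = (1/8)[(18) + (-10) + (0) + (0) + (0)] = 8/8 = 1
Dimension check: dim(rho) = sum (mult * dim) = 0*1 + 2*1 + 3*1 + 2*1 + 1*2 = 9 = chi_rho(e) = 9.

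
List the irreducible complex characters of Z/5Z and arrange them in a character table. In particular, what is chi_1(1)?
Character table of Z/5Z (irreps indexed chi_0,...,chi_4 with chi_k(m) = zeta_5^(k*m), zeta_5 = exp(2*pi*i/5)):
  irrep \ class  {0} (size 1)  {1} (size 1)    {2} (size 1)    {3} (size 1)    {4} (size 1)  
  chi_0          1             1               1               1               1             
  chi_1          1             exp(2*I*pi/5)   exp(4*I*pi/5)   exp(-4*I*pi/5)  exp(-2*I*pi/5)
  chi_2          1             exp(4*I*pi/5)   exp(-2*I*pi/5)  exp(2*I*pi/5)   exp(-4*I*pi/5)
  chi_3          1             exp(-4*I*pi/5)  exp(2*I*pi/5)   exp(-2*I*pi/5)  exp(4*I*pi/5) 
  chi_4          1             exp(-2*I*pi/5)  exp(-4*I*pi/5)  exp(4*I*pi/5)   exp(2*I*pi/5) 

Spot check: chi_1(1) = zeta_5^(1*1) = zeta_5^1 = exp(2*I*pi/5).

Explanation: Z/5Z is abelian, so all 5 irreducible complex representations are 1-dimensional. They are given by chi_k(m) = zeta_5^(k*m) for k = 0,...,4. Row orthogonality: sum_m chi_k(m) conj(chi_l(m)) = 5 * [k = l].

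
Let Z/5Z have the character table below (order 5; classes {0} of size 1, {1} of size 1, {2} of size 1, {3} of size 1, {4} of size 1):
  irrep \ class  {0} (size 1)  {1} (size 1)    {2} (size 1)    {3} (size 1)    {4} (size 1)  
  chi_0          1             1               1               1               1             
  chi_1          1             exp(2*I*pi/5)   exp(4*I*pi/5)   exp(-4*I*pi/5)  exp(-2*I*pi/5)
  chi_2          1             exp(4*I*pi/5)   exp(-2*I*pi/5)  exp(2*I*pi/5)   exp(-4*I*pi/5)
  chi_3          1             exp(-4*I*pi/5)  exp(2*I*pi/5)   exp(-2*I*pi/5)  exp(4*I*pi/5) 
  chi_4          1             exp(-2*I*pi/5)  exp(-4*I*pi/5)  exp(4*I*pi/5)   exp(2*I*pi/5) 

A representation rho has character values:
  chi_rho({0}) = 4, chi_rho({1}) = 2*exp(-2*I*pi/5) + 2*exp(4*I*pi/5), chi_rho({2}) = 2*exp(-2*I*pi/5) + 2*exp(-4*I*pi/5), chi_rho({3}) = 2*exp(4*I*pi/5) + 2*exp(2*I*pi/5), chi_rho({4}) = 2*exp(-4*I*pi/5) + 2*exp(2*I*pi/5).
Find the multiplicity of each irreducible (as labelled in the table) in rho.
Multiplicities: chi_0: 0, chi_1: 0, chi_2: 2, chi_3: 0, chi_4: 2.

Derivation: Use <chi_rho, chi> = (1/|G|) sum_C |C| * chi_rho(C) * conj(chi(C)) with |G| = 5 for each irreducible chi in the table:
  <chi_rho, chi_0> = (1/5)[1*(4)*conj(1) + 1*(2*exp(-2*I*pi/5) + 2*exp(4*I*pi/5))*conj(1) + 1*(2*exp(-2*I*pi/5) + 2*exp(-4*I*pi/5))*conj(1) + 1*(2*exp(4*I*pi/5) + 2*exp(2*I*pi/5))*conj(1) + 1*(2*exp(-4*I*pi/5) + 2*exp(2*I*pi/5))*conj(1)]
      = (1/5)[(4) + (2*exp(-2*I*pi/5) + 2*exp(4*I*pi/5)) + (2*exp(-2*I*pi/5) + 2*exp(-4*I*pi/5)) + (2*exp(4*I*pi/5) + 2*exp(2*I*pi/5)) + (2*exp(-4*I*pi/5) + 2*exp(2*I*pi/5))] = 0/5 = 0
  <chi_rho, chi_1> = (1/5)[1*(4)*conj(1) + 1*(2*exp(-2*I*pi/5) + 2*exp(4*I*pi/5))*conj(exp(2*I*pi/5)) + 1*(2*exp(-2*I*pi/5) + 2*exp(-4*I*pi/5))*conj(exp(4*I*pi/5)) + 1*(2*exp(4*I*pi/5) + 2*exp(2*I*pi/5))*conj(exp(-4*I*pi/5)) + 1*(2*exp(-4*I*pi/5) + 2*exp(2*I*pi/5))*conj(exp(-2*I*pi/5))]
      = (1/5)[(4) + (2*exp(-4*I*pi/5) + 2*exp(2*I*pi/5)) + (2*exp(4*I*pi/5) + 2*exp(2*I*pi/5)) + (2*exp(-2*I*pi/5) + 2*exp(-4*I*pi/5)) + (2*exp(-2*I*pi/5) + 2*exp(4*I*pi/5))] = 0/5 = 0
  <chi_rho, chi_2> = (1/5)[1*(4)*conj(1) + 1*(2*exp(-2*I*pi/5) + 2*exp(4*I*pi/5))*conj(exp(4*I*pi/5)) + 1*(2*exp(-2*I*pi/5) + 2*exp(-4*I*pi/5))*conj(exp(-2*I*pi/5)) + 1*(2*exp(4*I*pi/5) + 2*exp(2*I*pi/5))*conj(exp(2*I*pi/5)) + 1*(2*exp(-4*I*pi/5) + 2*exp(2*I*pi/5))*conj(exp(-4*I*pi/5))]
      = (1/5)[(4) + (2 + 2*exp(4*I*pi/5)) + (2 + 2*exp(-2*I*pi/5)) + (2 + 2*exp(2*I*pi/5)) + (2 + 2*exp(-4*I*pi/5))] = 10/5 = 2
  <chi_rho, chi_3> = (1/5)[1*(4)*conj(1) + 1*(2*exp(-2*I*pi/5) + 2*exp(4*I*pi/5))*conj(exp(-4*I*pi/5)) + 1*(2*exp(-2*I*pi/5) + 2*exp(-4*I*pi/5))*conj(exp(2*I*pi/5)) + 1*(2*exp(4*I*pi/5) + 2*exp(2*I*pi/5))*conj(exp(-2*I*pi/5)) + 1*(2*exp(-4*I*pi/5) + 2*exp(2*I*pi/5))*conj(exp(4*I*pi/5))]
      = (1/5)[(4) + (2*exp(-2*I*pi/5) + 2*exp(2*I*pi/5)) + (2*exp(-4*I*pi/5) + 2*exp(4*I*pi/5)) + (2*exp(-4*I*pi/5) + 2*exp(4*I*pi/5)) + (2*exp(-2*I*pi/5) + 2*exp(2*I*pi/5))] = 0/5 = 0
  <chi_rho, chi_4> = (1/5)[1*(4)*conj(1) + 1*(2*exp(-2*I*pi/5) + 2*exp(4*I*pi/5))*conj(exp(-2*I*pi/5)) + 1*(2*exp(-2*I*pi/5) + 2*exp(-4*I*pi/5))*conj(exp(-4*I*pi/5)) + 1*(2*exp(4*I*pi/5) + 2*exp(2*I*pi/5))*conj(exp(4*I*pi/5)) + 1*(2*exp(-4*I*pi/5) + 2*exp(2*I*pi/5))*conj(exp(2*I*pi/5))]
      = (1/5)[(4) + (2 + 2*exp(-4*I*pi/5)) + (2 + 2*exp(2*I*pi/5)) + (2 + 2*exp(-2*I*pi/5)) + (2 + 2*exp(4*I*pi/5))] = 10/5 = 2
(Exp terms are combined using exp(i*s)*conj(exp(i*t)) = exp(i*(s-t)), and sums of them are collapsed using the identity that for every m > 1 the m distinct m-th roots of unity sum to 0, e.g. 1 + exp(2*I*pi/3) + exp(-2*I*pi/3) = 0.)
Dimension check: dim(rho) = sum (mult * dim) = 0*1 + 0*1 + 2*1 + 0*1 + 2*1 = 4 = chi_rho(e) = 4.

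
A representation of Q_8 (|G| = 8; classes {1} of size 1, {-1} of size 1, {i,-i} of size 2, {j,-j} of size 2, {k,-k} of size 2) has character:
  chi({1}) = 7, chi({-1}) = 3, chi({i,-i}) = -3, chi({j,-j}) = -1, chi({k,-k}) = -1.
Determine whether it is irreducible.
Not irreducible (reducible): <chi, chi> = 10 > 1.

Why: <chi, chi> = (1/|G|) sum_C |C| * |chi(C)|^2 = (1/8)[1*|7|^2 + 1*|3|^2 + 2*|-3|^2 + 2*|-1|^2 + 2*|-1|^2]
  = (1/8)[(49) + (9) + (18) + (2) + (2)] = 80/8 = 10.
A character is irreducible iff <chi, chi> = 1, so this representation is reducible.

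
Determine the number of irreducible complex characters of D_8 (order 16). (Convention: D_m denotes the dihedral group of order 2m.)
7

Argument: The number of irreducible complex representations of a finite group equals its number of conjugacy classes. D_8 has 7 conjugacy classes (n/2 + 3 for n even), so D_8 (order 16) has exactly 7 irreducible complex representations.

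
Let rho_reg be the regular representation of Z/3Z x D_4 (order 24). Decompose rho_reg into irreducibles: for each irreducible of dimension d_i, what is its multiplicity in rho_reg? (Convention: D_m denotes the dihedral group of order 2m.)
Each irreducible V_i of dimension d_i appears with multiplicity d_i, i.e. rho_reg = (direct sum over all irreducibles V_i) d_i V_i. The irreducible dimensions for Z/3Z x D_4 are 1, 1, 1, 1, 1, 1, 1, 1, 1, 1, 1, 1, 2, 2, 2: 12 irreducibles of dimension 1, each with multiplicity 1; 3 irreducibles of dimension 2, each with multiplicity 2. Total dimension 12*1*1 + 3*2*2 = 24 = |G|.

Proof sketch: General theorem: in the regular representation of a finite group G, each irreducible appears with multiplicity equal to its dimension. Check: dim(rho_reg) = sum d_i^2 = 1 + 1 + 1 + 1 + 1 + 1 + 1 + 1 + 1 + 1 + 1 + 1 + 4 + 4 + 4 = 24 = |G|.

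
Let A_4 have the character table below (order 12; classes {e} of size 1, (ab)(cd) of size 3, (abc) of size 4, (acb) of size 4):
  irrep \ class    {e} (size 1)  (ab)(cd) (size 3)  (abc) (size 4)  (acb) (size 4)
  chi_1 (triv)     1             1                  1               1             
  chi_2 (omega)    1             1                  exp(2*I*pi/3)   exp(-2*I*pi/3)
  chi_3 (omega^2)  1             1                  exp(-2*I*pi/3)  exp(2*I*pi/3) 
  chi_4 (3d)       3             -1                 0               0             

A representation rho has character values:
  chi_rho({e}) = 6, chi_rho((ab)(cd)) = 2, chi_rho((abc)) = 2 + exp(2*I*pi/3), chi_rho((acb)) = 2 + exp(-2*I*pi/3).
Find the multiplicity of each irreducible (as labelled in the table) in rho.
Multiplicities: chi_1: 2, chi_2: 1, chi_3: 0, chi_4: 1.

Argument: Use <chi_rho, chi> = (1/|G|) sum_C |C| * chi_rho(C) * conj(chi(C)) with |G| = 12 for each irreducible chi in the table:
  <chi_rho, chi_1> = (1/12)[1*(6)*conj(1) + 3*(2)*conj(1) + 4*(2 + exp(2*I*pi/3))*conj(1) + 4*(2 + exp(-2*I*pi/3))*conj(1)]
      = (1/12)[(6) + (6) + (8 + 4*exp(2*I*pi/3)) + (8 + 4*exp(-2*I*pi/3))] = 24/12 = 2
  <chi_rho, chi_2> = (1/12)[1*(6)*conj(1) + 3*(2)*conj(1) + 4*(2 + exp(2*I*pi/3))*conj(exp(2*I*pi/3)) + 4*(2 + exp(-2*I*pi/3))*conj(exp(-2*I*pi/3))]
      = (1/12)[(6) + (6) + (4 + 8*exp(-2*I*pi/3)) + (4 + 8*exp(2*I*pi/3))] = 12/12 = 1
  <chi_rho, chi_3> = (1/12)[1*(6)*conj(1) + 3*(2)*conj(1) + 4*(2 + exp(2*I*pi/3))*conj(exp(-2*I*pi/3)) + 4*(2 + exp(-2*I*pi/3))*conj(exp(2*I*pi/3))]
      = (1/12)[(6) + (6) + (4*exp(-2*I*pi/3) + 8*exp(2*I*pi/3)) + (8*exp(-2*I*pi/3) + 4*exp(2*I*pi/3))] = 0/12 = 0
  <chi_rho, chi_4> = (1/12)[1*(6)*conj(3) + 3*(2)*conj(-1) + 4*(2 + exp(2*I*pi/3))*conj(0) + 4*(2 + exp(-2*I*pi/3))*conj(0)]
      = (1/12)[(18) + (-6) + (0) + (0)] = 12/12 = 1
(Exp terms are combined using exp(i*s)*conj(exp(i*t)) = exp(i*(s-t)), and sums of them are collapsed using the identity that for every m > 1 the m distinct m-th roots of unity sum to 0, e.g. 1 + exp(2*I*pi/3) + exp(-2*I*pi/3) = 0.)
Dimension check: dim(rho) = sum (mult * dim) = 2*1 + 1*1 + 0*1 + 1*3 = 6 = chi_rho(e) = 6.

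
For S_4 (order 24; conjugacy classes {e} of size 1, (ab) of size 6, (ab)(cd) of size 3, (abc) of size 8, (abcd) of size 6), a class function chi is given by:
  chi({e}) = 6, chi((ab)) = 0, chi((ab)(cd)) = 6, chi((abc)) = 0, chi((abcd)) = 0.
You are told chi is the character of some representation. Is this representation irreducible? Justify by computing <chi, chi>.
Not irreducible (reducible): <chi, chi> = 6 > 1.

<chi, chi> = (1/|G|) sum_C |C| * |chi(C)|^2 = (1/24)[1*|6|^2 + 6*|0|^2 + 3*|6|^2 + 8*|0|^2 + 6*|0|^2]
  = (1/24)[(36) + (0) + (108) + (0) + (0)] = 144/24 = 6.
A character is irreducible iff <chi, chi> = 1, so this representation is reducible.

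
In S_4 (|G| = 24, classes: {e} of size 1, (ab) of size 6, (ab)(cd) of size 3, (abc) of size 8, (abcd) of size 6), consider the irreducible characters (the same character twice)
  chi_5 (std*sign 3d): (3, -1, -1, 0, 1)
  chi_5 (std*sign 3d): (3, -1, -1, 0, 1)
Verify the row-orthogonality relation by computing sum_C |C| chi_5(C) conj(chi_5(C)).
Sum = 24 = |G| = 24; so <chi_5, chi_5> = 1 (norm-1 confirms irreducibility).

Why: Compute term by term over conjugacy classes (|C| * chi_5(C) * conj(chi_5(C))):
  1*(3)*conj(3) + 6*(-1)*conj(-1) + 3*(-1)*conj(-1) + 8*(0)*conj(0) + 6*(1)*conj(1)
  = (9) + (6) + (3) + (0) + (6)
  = 24.
Dividing by |G| = 24 gives 24/24 = 1, matching the row-orthogonality relation <chi_5, chi_5> = [chi_5 = chi_5].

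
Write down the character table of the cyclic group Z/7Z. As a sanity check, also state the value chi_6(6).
Character table of Z/7Z (irreps indexed chi_0,...,chi_6 with chi_k(m) = zeta_7^(k*m), zeta_7 = exp(2*pi*i/7)):
  irrep \ class  {0} (size 1)  {1} (size 1)    {2} (size 1)    {3} (size 1)    {4} (size 1)    {5} (size 1)    {6} (size 1)  
  chi_0          1             1               1               1               1               1               1             
  chi_1          1             exp(2*I*pi/7)   exp(4*I*pi/7)   exp(6*I*pi/7)   exp(-6*I*pi/7)  exp(-4*I*pi/7)  exp(-2*I*pi/7)
  chi_2          1             exp(4*I*pi/7)   exp(-6*I*pi/7)  exp(-2*I*pi/7)  exp(2*I*pi/7)   exp(6*I*pi/7)   exp(-4*I*pi/7)
  chi_3          1             exp(6*I*pi/7)   exp(-2*I*pi/7)  exp(4*I*pi/7)   exp(-4*I*pi/7)  exp(2*I*pi/7)   exp(-6*I*pi/7)
  chi_4          1             exp(-6*I*pi/7)  exp(2*I*pi/7)   exp(-4*I*pi/7)  exp(4*I*pi/7)   exp(-2*I*pi/7)  exp(6*I*pi/7) 
  chi_5          1             exp(-4*I*pi/7)  exp(6*I*pi/7)   exp(2*I*pi/7)   exp(-2*I*pi/7)  exp(-6*I*pi/7)  exp(4*I*pi/7) 
  chi_6          1             exp(-2*I*pi/7)  exp(-4*I*pi/7)  exp(-6*I*pi/7)  exp(6*I*pi/7)   exp(4*I*pi/7)   exp(2*I*pi/7) 

Spot check: chi_6(6) = zeta_7^(6*6) = zeta_7^36 = exp(2*I*pi/7).

Why: Z/7Z is abelian, so all 7 irreducible complex representations are 1-dimensional. They are given by chi_k(m) = zeta_7^(k*m) for k = 0,...,6. Row orthogonality: sum_m chi_k(m) conj(chi_l(m)) = 7 * [k = l].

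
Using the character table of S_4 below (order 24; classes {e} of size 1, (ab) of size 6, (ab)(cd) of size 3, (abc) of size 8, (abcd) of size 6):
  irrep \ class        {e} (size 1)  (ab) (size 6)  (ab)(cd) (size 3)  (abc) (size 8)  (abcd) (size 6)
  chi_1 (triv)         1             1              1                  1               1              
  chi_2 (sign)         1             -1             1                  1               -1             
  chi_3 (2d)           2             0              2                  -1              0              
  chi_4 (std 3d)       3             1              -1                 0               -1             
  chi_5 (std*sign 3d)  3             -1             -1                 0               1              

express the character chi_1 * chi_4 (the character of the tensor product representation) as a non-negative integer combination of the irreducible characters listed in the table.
chi_1 tensor chi_4 = chi_4 (all other irreducibles have multiplicity 0).

Details: The character of a tensor product is the pointwise product (chi_1 * chi_4)(C) = chi_1(C) * chi_4(C):
  {e}: (1)*(3), (ab): (1)*(1), (ab)(cd): (1)*(-1), (abc): (1)*(0), (abcd): (1)*(-1)
so (chi_1 * chi_4) takes values
  {e} -> 3, (ab) -> 1, (ab)(cd) -> -1, (abc) -> 0, (abcd) -> -1.
Now take the inner product of this character with each irreducible chi from the table, <chi_1*chi_4, chi> = (1/24) sum_C |C| (chi_1*chi_4)(C) conj(chi(C)):
  <chi_1*chi_4, chi_1> = (1/24)[1*(3)*conj(1) + 6*(1)*conj(1) + 3*(-1)*conj(1) + 8*(0)*conj(1) + 6*(-1)*conj(1)]
      = (1/24)[(3) + (6) + (-3) + (0) + (-6)] = 0/24 = 0
  <chi_1*chi_4, chi_2> = (1/24)[1*(3)*conj(1) + 6*(1)*conj(-1) + 3*(-1)*conj(1) + 8*(0)*conj(1) + 6*(-1)*conj(-1)]
      = (1/24)[(3) + (-6) + (-3) + (0) + (6)] = 0/24 = 0
  <chi_1*chi_4, chi_3> = (1/24)[1*(3)*conj(2) + 6*(1)*conj(0) + 3*(-1)*conj(2) + 8*(0)*conj(-1) + 6*(-1)*conj(0)]
      = (1/24)[(6) + (0) + (-6) + (0) + (0)] = 0/24 = 0
  <chi_1*chi_4, chi_4> = (1/24)[1*(3)*conj(3) + 6*(1)*conj(1) + 3*(-1)*conj(-1) + 8*(0)*conj(0) + 6*(-1)*conj(-1)]
      = (1/24)[(9) + (6) + (3) + (0) + (6)] = 24/24 = 1
  <chi_1*chi_4, chi_5> = (1/24)[1*(3)*conj(3) + 6*(1)*conj(-1) + 3*(-1)*conj(-1) + 8*(0)*conj(0) + 6*(-1)*conj(1)]
      = (1/24)[(9) + (-6) + (3) + (0) + (-6)] = 0/24 = 0
Hence the multiplicities are chi_4: 1. Dimension check: dim(chi_1)*dim(chi_4) = 1*3 = 3 and sum (mult * dim) = 1*3 = 3.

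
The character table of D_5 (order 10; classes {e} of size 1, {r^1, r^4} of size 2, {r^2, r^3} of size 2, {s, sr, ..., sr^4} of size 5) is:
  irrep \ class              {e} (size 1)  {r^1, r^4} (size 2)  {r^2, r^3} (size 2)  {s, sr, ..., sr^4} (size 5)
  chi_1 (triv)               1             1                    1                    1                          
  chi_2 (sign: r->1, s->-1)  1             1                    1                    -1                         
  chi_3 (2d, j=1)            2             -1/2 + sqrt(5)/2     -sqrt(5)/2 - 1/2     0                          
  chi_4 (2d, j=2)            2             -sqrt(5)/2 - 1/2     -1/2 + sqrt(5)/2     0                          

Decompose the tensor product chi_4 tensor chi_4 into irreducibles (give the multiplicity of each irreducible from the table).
chi_4 tensor chi_4 = chi_1 + chi_2 + chi_3 (all other irreducibles have multiplicity 0).

Proof sketch: The character of a tensor product is the pointwise product (chi_4 * chi_4)(C) = chi_4(C) * chi_4(C):
  {e}: (2)*(2), {r^1, r^4}: (-sqrt(5)/2 - 1/2)*(-sqrt(5)/2 - 1/2), {r^2, r^3}: (-1/2 + sqrt(5)/2)*(-1/2 + sqrt(5)/2), {s, sr, ..., sr^4}: (0)*(0)
so (chi_4 * chi_4) takes values
  {e} -> 4, {r^1, r^4} -> sqrt(5)/2 + 3/2, {r^2, r^3} -> 3/2 - sqrt(5)/2, {s, sr, ..., sr^4} -> 0.
Now take the inner product of this character with each irreducible chi from the table, <chi_4*chi_4, chi> = (1/10) sum_C |C| (chi_4*chi_4)(C) conj(chi(C)):
  <chi_4*chi_4, chi_1> = (1/10)[1*(4)*conj(1) + 2*(sqrt(5)/2 + 3/2)*conj(1) + 2*(3/2 - sqrt(5)/2)*conj(1) + 5*(0)*conj(1)]
      = (1/10)[(4) + (sqrt(5) + 3) + (3 - sqrt(5)) + (0)] = 10/10 = 1
  <chi_4*chi_4, chi_2> = (1/10)[1*(4)*conj(1) + 2*(sqrt(5)/2 + 3/2)*conj(1) + 2*(3/2 - sqrt(5)/2)*conj(1) + 5*(0)*conj(-1)]
      = (1/10)[(4) + (sqrt(5) + 3) + (3 - sqrt(5)) + (0)] = 10/10 = 1
  <chi_4*chi_4, chi_3> = (1/10)[1*(4)*conj(2) + 2*(sqrt(5)/2 + 3/2)*conj(-1/2 + sqrt(5)/2) + 2*(3/2 - sqrt(5)/2)*conj(-sqrt(5)/2 - 1/2) + 5*(0)*conj(0)]
      = (1/10)[(8) + (1 + sqrt(5)) + (1 - sqrt(5)) + (0)] = 10/10 = 1
  <chi_4*chi_4, chi_4> = (1/10)[1*(4)*conj(2) + 2*(sqrt(5)/2 + 3/2)*conj(-sqrt(5)/2 - 1/2) + 2*(3/2 - sqrt(5)/2)*conj(-1/2 + sqrt(5)/2) + 5*(0)*conj(0)]
      = (1/10)[(8) + (-2*sqrt(5) - 4) + (-4 + 2*sqrt(5)) + (0)] = 0/10 = 0
Hence the multiplicities are chi_1: 1, chi_2: 1, chi_3: 1. Dimension check: dim(chi_4)*dim(chi_4) = 2*2 = 4 and sum (mult * dim) = 1*1 + 1*1 + 1*2 = 4.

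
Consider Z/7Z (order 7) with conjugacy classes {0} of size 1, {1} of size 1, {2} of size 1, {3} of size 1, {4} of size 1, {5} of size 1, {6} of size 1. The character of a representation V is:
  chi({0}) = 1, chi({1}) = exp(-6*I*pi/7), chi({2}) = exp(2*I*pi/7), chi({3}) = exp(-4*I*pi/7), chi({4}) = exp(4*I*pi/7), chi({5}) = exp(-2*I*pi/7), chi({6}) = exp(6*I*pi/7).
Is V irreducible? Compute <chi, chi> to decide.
Irreducible: <chi, chi> = 1.

Derivation: <chi, chi> = (1/|G|) sum_C |C| * |chi(C)|^2 = (1/7)[1*|1|^2 + 1*|exp(-6*I*pi/7)|^2 + 1*|exp(2*I*pi/7)|^2 + 1*|exp(-4*I*pi/7)|^2 + 1*|exp(4*I*pi/7)|^2 + 1*|exp(-2*I*pi/7)|^2 + 1*|exp(6*I*pi/7)|^2]
  = (1/7)[(1) + (1) + (1) + (1) + (1) + (1) + (1)] = 7/7 = 1.
(Exp terms are combined using exp(i*s)*conj(exp(i*t)) = exp(i*(s-t)), and sums of them are collapsed using the identity that for every m > 1 the m distinct m-th roots of unity sum to 0, e.g. 1 + exp(2*I*pi/3) + exp(-2*I*pi/3) = 0.)
A character is irreducible iff <chi, chi> = 1, so this representation is irreducible.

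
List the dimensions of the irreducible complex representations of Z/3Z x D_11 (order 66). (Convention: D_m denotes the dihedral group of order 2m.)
Dimensions: 1, 1, 1, 1, 1, 1, 2, 2, 2, 2, 2, 2, 2, 2, 2, 2, 2, 2, 2, 2, 2

Justification: There are 21 irreducibles (= number of conjugacy classes). Their dimensions d_i satisfy sum d_i^2 = |G| = 66: 1 + 1 + 1 + 1 + 1 + 1 + 4 + 4 + 4 + 4 + 4 + 4 + 4 + 4 + 4 + 4 + 4 + 4 + 4 + 4 + 4 = 66. (For the product with Z/3Z: each of the 3 1-dim characters of Z/3Z tensors with each irrep of D_11, giving 3 copies of each D_11-dimension.)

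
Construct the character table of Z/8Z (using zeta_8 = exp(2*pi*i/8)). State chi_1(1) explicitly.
Character table of Z/8Z (irreps indexed chi_0,...,chi_7 with chi_k(m) = zeta_8^(k*m), zeta_8 = exp(2*pi*i/8)):
  irrep \ class  {0} (size 1)  {1} (size 1)    {2} (size 1)  {3} (size 1)    {4} (size 1)  {5} (size 1)    {6} (size 1)  {7} (size 1)  
  chi_0          1             1               1             1               1             1               1             1             
  chi_1          1             exp(I*pi/4)     I             exp(3*I*pi/4)   -1            exp(-3*I*pi/4)  -I            exp(-I*pi/4)  
  chi_2          1             I               -1            -I              1             I               -1            -I            
  chi_3          1             exp(3*I*pi/4)   -I            exp(I*pi/4)     -1            exp(-I*pi/4)    I             exp(-3*I*pi/4)
  chi_4          1             -1              1             -1              1             -1              1             -1            
  chi_5          1             exp(-3*I*pi/4)  I             exp(-I*pi/4)    -1            exp(I*pi/4)     -I            exp(3*I*pi/4) 
  chi_6          1             -I              -1            I               1             -I              -1            I             
  chi_7          1             exp(-I*pi/4)    -I            exp(-3*I*pi/4)  -1            exp(3*I*pi/4)   I             exp(I*pi/4)   

Spot check: chi_1(1) = zeta_8^(1*1) = zeta_8^1 = exp(I*pi/4).

Why: Z/8Z is abelian, so all 8 irreducible complex representations are 1-dimensional. They are given by chi_k(m) = zeta_8^(k*m) for k = 0,...,7. Row orthogonality: sum_m chi_k(m) conj(chi_l(m)) = 8 * [k = l].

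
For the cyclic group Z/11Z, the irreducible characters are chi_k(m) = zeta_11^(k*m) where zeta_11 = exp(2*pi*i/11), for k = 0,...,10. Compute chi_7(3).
chi_7(3) = zeta_11^21 = exp(-2*I*pi/11)

Working: chi_7(3) = zeta_11^(7*3) = zeta_11^21. Since zeta_11^11 = 1, this equals zeta_11^10 = exp(2*pi*i*10/11) = exp(-2*I*pi/11).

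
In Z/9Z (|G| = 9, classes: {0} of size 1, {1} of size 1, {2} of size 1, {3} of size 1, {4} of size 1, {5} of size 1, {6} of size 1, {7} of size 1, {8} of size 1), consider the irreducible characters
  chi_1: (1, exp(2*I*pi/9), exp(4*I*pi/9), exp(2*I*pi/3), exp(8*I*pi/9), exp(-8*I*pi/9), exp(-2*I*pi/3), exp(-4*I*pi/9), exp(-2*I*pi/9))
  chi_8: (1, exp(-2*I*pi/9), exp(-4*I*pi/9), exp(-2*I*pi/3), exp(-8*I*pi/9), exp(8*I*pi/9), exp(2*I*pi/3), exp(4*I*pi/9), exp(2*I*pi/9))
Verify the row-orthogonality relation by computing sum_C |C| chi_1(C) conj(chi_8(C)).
Sum = 0; so <chi_1, chi_8> = 0 (distinct irreducibles are orthogonal).

Solution. Compute term by term over conjugacy classes (|C| * chi_1(C) * conj(chi_8(C))):
  1*(1)*conj(1) + 1*(exp(2*I*pi/9))*conj(exp(-2*I*pi/9)) + 1*(exp(4*I*pi/9))*conj(exp(-4*I*pi/9)) + 1*(exp(2*I*pi/3))*conj(exp(-2*I*pi/3)) + 1*(exp(8*I*pi/9))*conj(exp(-8*I*pi/9)) + 1*(exp(-8*I*pi/9))*conj(exp(8*I*pi/9)) + 1*(exp(-2*I*pi/3))*conj(exp(2*I*pi/3)) + 1*(exp(-4*I*pi/9))*conj(exp(4*I*pi/9)) + 1*(exp(-2*I*pi/9))*conj(exp(2*I*pi/9))
  = (1) + (exp(4*I*pi/9)) + (exp(8*I*pi/9)) + (exp(-2*I*pi/3)) + (exp(-2*I*pi/9)) + (exp(2*I*pi/9)) + (exp(2*I*pi/3)) + (exp(-8*I*pi/9)) + (exp(-4*I*pi/9))
  = 0.
(Exp terms are combined using exp(i*s)*conj(exp(i*t)) = exp(i*(s-t)), and sums of them are collapsed using the identity that for every m > 1 the m distinct m-th roots of unity sum to 0, e.g. 1 + exp(2*I*pi/3) + exp(-2*I*pi/3) = 0.)
Dividing by |G| = 9 gives 0/9 = 0, matching the row-orthogonality relation <chi_1, chi_8> = [chi_1 = chi_8].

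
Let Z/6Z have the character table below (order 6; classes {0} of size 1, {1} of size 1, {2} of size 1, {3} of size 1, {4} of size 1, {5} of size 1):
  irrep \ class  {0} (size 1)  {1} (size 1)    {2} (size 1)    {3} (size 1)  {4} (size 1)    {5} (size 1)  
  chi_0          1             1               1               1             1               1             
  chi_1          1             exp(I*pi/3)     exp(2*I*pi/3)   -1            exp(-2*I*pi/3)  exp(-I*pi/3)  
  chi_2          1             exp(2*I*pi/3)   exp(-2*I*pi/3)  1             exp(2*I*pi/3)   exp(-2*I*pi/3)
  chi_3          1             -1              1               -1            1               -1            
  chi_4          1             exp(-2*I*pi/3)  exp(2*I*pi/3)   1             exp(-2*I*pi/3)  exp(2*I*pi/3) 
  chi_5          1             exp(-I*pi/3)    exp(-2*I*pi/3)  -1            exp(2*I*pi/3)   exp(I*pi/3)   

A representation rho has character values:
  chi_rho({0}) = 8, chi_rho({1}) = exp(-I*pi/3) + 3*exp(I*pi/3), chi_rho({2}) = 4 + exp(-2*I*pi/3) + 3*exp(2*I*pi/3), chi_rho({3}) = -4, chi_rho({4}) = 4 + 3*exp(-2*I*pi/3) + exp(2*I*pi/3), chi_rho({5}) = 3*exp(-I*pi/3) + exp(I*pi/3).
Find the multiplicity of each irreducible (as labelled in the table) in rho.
Multiplicities: chi_0: 2, chi_1: 3, chi_2: 0, chi_3: 2, chi_4: 0, chi_5: 1.

Why: Use <chi_rho, chi> = (1/|G|) sum_C |C| * chi_rho(C) * conj(chi(C)) with |G| = 6 for each irreducible chi in the table:
  <chi_rho, chi_0> = (1/6)[1*(8)*conj(1) + 1*(exp(-I*pi/3) + 3*exp(I*pi/3))*conj(1) + 1*(4 + exp(-2*I*pi/3) + 3*exp(2*I*pi/3))*conj(1) + 1*(-4)*conj(1) + 1*(4 + 3*exp(-2*I*pi/3) + exp(2*I*pi/3))*conj(1) + 1*(3*exp(-I*pi/3) + exp(I*pi/3))*conj(1)]
      = (1/6)[(8) + (exp(-I*pi/3) + 3*exp(I*pi/3)) + (4 + exp(-2*I*pi/3) + 3*exp(2*I*pi/3)) + (-4) + (4 + 3*exp(-2*I*pi/3) + exp(2*I*pi/3)) + (3*exp(-I*pi/3) + exp(I*pi/3))] = 12/6 = 2
  <chi_rho, chi_1> = (1/6)[1*(8)*conj(1) + 1*(exp(-I*pi/3) + 3*exp(I*pi/3))*conj(exp(I*pi/3)) + 1*(4 + exp(-2*I*pi/3) + 3*exp(2*I*pi/3))*conj(exp(2*I*pi/3)) + 1*(-4)*conj(-1) + 1*(4 + 3*exp(-2*I*pi/3) + exp(2*I*pi/3))*conj(exp(-2*I*pi/3)) + 1*(3*exp(-I*pi/3) + exp(I*pi/3))*conj(exp(-I*pi/3))]
      = (1/6)[(8) + (3 + exp(-2*I*pi/3)) + (3 + 4*exp(-2*I*pi/3) + exp(2*I*pi/3)) + (4) + (3 + exp(-2*I*pi/3) + 4*exp(2*I*pi/3)) + (3 + exp(2*I*pi/3))] = 18/6 = 3
  <chi_rho, chi_2> = (1/6)[1*(8)*conj(1) + 1*(exp(-I*pi/3) + 3*exp(I*pi/3))*conj(exp(2*I*pi/3)) + 1*(4 + exp(-2*I*pi/3) + 3*exp(2*I*pi/3))*conj(exp(-2*I*pi/3)) + 1*(-4)*conj(1) + 1*(4 + 3*exp(-2*I*pi/3) + exp(2*I*pi/3))*conj(exp(2*I*pi/3)) + 1*(3*exp(-I*pi/3) + exp(I*pi/3))*conj(exp(-2*I*pi/3))]
      = (1/6)[(8) + (-1 + 3*exp(-I*pi/3)) + (1 + 3*exp(-2*I*pi/3) + 4*exp(2*I*pi/3)) + (-4) + (1 + 4*exp(-2*I*pi/3) + 3*exp(2*I*pi/3)) + (-1 + 3*exp(I*pi/3))] = 0/6 = 0
  <chi_rho, chi_3> = (1/6)[1*(8)*conj(1) + 1*(exp(-I*pi/3) + 3*exp(I*pi/3))*conj(-1) + 1*(4 + exp(-2*I*pi/3) + 3*exp(2*I*pi/3))*conj(1) + 1*(-4)*conj(-1) + 1*(4 + 3*exp(-2*I*pi/3) + exp(2*I*pi/3))*conj(1) + 1*(3*exp(-I*pi/3) + exp(I*pi/3))*conj(-1)]
      = (1/6)[(8) + (-3*exp(I*pi/3) - exp(-I*pi/3)) + (4 + exp(-2*I*pi/3) + 3*exp(2*I*pi/3)) + (4) + (4 + 3*exp(-2*I*pi/3) + exp(2*I*pi/3)) + (-exp(I*pi/3) - 3*exp(-I*pi/3))] = 12/6 = 2
  <chi_rho, chi_4> = (1/6)[1*(8)*conj(1) + 1*(exp(-I*pi/3) + 3*exp(I*pi/3))*conj(exp(-2*I*pi/3)) + 1*(4 + exp(-2*I*pi/3) + 3*exp(2*I*pi/3))*conj(exp(2*I*pi/3)) + 1*(-4)*conj(1) + 1*(4 + 3*exp(-2*I*pi/3) + exp(2*I*pi/3))*conj(exp(-2*I*pi/3)) + 1*(3*exp(-I*pi/3) + exp(I*pi/3))*conj(exp(2*I*pi/3))]
      = (1/6)[(8) + (-3 + exp(I*pi/3)) + (3 + 4*exp(-2*I*pi/3) + exp(2*I*pi/3)) + (-4) + (3 + exp(-2*I*pi/3) + 4*exp(2*I*pi/3)) + (-3 + exp(-I*pi/3))] = 0/6 = 0
  <chi_rho, chi_5> = (1/6)[1*(8)*conj(1) + 1*(exp(-I*pi/3) + 3*exp(I*pi/3))*conj(exp(-I*pi/3)) + 1*(4 + exp(-2*I*pi/3) + 3*exp(2*I*pi/3))*conj(exp(-2*I*pi/3)) + 1*(-4)*conj(-1) + 1*(4 + 3*exp(-2*I*pi/3) + exp(2*I*pi/3))*conj(exp(2*I*pi/3)) + 1*(3*exp(-I*pi/3) + exp(I*pi/3))*conj(exp(I*pi/3))]
      = (1/6)[(8) + (1 + 3*exp(2*I*pi/3)) + (1 + 3*exp(-2*I*pi/3) + 4*exp(2*I*pi/3)) + (4) + (1 + 4*exp(-2*I*pi/3) + 3*exp(2*I*pi/3)) + (1 + 3*exp(-2*I*pi/3))] = 6/6 = 1
(Exp terms are combined using exp(i*s)*conj(exp(i*t)) = exp(i*(s-t)), and sums of them are collapsed using the identity that for every m > 1 the m distinct m-th roots of unity sum to 0, e.g. 1 + exp(2*I*pi/3) + exp(-2*I*pi/3) = 0.)
Dimension check: dim(rho) = sum (mult * dim) = 2*1 + 3*1 + 0*1 + 2*1 + 0*1 + 1*1 = 8 = chi_rho(e) = 8.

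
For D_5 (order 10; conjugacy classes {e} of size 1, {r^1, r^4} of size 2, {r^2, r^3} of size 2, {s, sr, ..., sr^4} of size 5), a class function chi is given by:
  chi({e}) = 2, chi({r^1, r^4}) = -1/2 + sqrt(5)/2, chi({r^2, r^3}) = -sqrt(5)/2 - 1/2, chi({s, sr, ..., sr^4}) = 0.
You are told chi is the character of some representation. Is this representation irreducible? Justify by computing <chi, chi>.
Irreducible: <chi, chi> = 1.

<chi, chi> = (1/|G|) sum_C |C| * |chi(C)|^2 = (1/10)[1*|2|^2 + 2*|-1/2 + sqrt(5)/2|^2 + 2*|-sqrt(5)/2 - 1/2|^2 + 5*|0|^2]
  = (1/10)[(4) + (3 - sqrt(5)) + (sqrt(5) + 3) + (0)] = 10/10 = 1.
A character is irreducible iff <chi, chi> = 1, so this representation is irreducible.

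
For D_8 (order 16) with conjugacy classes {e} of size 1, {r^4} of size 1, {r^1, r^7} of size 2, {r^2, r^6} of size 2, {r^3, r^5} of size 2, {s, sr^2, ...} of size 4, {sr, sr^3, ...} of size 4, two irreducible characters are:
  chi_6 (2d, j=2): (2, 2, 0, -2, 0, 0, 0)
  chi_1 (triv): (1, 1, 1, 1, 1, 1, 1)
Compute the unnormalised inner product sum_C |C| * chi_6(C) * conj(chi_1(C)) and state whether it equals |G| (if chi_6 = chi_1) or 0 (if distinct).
Sum = 0; so <chi_6, chi_1> = 0 (distinct irreducibles are orthogonal).

Compute term by term over conjugacy classes (|C| * chi_6(C) * conj(chi_1(C))):
  1*(2)*conj(1) + 1*(2)*conj(1) + 2*(0)*conj(1) + 2*(-2)*conj(1) + 2*(0)*conj(1) + 4*(0)*conj(1) + 4*(0)*conj(1)
  = (2) + (2) + (0) + (-4) + (0) + (0) + (0)
  = 0.
Dividing by |G| = 16 gives 0/16 = 0, matching the row-orthogonality relation <chi_6, chi_1> = [chi_6 = chi_1].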